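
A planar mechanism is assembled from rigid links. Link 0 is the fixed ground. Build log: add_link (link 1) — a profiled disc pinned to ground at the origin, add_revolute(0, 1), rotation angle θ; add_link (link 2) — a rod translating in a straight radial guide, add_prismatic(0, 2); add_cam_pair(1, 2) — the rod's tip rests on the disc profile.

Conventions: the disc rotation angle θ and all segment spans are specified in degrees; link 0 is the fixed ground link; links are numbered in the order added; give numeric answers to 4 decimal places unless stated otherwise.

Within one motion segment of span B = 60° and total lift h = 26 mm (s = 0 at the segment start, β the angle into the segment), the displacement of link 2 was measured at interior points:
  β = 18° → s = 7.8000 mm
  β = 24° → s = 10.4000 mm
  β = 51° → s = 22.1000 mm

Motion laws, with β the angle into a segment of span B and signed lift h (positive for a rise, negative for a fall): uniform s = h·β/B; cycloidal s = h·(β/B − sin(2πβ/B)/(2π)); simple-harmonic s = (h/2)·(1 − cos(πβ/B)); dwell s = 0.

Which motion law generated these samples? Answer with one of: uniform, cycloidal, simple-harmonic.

candidates at β/B = r: uniform s = h·r (linear in β); cycloidal s = h·(r − sin(2πr)/(2π)); simple-harmonic s = (h/2)(1 − cos(πr))
β=18°: printed 7.8000 | uniform 7.8000, cycloidal 3.8645, simple-harmonic 5.3588
β=24°: printed 10.4000 | uniform 10.4000, cycloidal 7.9677, simple-harmonic 8.9828
β=51°: printed 22.1000 | uniform 22.1000, cycloidal 25.4477, simple-harmonic 24.5831
only one law matches every sample → uniform

uniform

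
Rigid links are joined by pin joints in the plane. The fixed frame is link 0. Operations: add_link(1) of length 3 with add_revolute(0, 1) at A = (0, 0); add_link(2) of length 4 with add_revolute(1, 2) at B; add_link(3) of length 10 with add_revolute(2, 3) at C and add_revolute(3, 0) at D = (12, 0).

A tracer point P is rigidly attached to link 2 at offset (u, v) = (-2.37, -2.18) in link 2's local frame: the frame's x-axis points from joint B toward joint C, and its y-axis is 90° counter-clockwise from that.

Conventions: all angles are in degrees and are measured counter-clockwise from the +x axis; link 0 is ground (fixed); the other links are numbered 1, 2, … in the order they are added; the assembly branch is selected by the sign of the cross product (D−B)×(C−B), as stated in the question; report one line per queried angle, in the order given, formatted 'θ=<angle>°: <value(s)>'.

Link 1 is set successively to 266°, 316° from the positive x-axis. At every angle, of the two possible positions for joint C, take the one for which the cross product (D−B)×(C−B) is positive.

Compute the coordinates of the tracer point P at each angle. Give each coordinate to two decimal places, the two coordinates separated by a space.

A=(0,0), D=(12.00,0)
θ=266°: B = A + 3.00·(cos266°, sin266°) = (-0.2093, -2.9927)
θ=266°: |BD| = 12.5707
θ=266°: circle(B,4.00) ∩ circle(D,10.00): a=2.9442, h=2.7077
θ=266°:   candidates: C₊=(2.0057,0.3380) cross=34.037; C₋=(3.2949,-4.9216) cross=-34.037
θ=266°:   branch + wants cross > 0 → take C=(2.0057,0.3380) (cross=34.037)
θ=266°: ex = (C−B)/|BC| = (0.5537,0.8327); ey = (-0.8327,0.5537)
θ=266°: P = B + -2.37·ex + -2.18·ey = (0.2936,-6.1733)
θ=316°: B = A + 3.00·(cos316°, sin316°) = (2.1580, -2.0840)
θ=316°: |BD| = 10.0602
θ=316°: circle(B,4.00) ∩ circle(D,10.00): a=0.8552, h=3.9075
θ=316°:   candidates: C₊=(2.1853,1.9159) cross=39.310; C₋=(3.8041,-5.7296) cross=-39.310
θ=316°:   branch + wants cross > 0 → take C=(2.1853,1.9159) (cross=39.310)
θ=316°: ex = (C−B)/|BC| = (0.0068,1.0000); ey = (-1.0000,0.0068)
θ=316°: P = B + -2.37·ex + -2.18·ey = (4.3218,-4.4688)

θ=266°: 0.29 -6.17
θ=316°: 4.32 -4.47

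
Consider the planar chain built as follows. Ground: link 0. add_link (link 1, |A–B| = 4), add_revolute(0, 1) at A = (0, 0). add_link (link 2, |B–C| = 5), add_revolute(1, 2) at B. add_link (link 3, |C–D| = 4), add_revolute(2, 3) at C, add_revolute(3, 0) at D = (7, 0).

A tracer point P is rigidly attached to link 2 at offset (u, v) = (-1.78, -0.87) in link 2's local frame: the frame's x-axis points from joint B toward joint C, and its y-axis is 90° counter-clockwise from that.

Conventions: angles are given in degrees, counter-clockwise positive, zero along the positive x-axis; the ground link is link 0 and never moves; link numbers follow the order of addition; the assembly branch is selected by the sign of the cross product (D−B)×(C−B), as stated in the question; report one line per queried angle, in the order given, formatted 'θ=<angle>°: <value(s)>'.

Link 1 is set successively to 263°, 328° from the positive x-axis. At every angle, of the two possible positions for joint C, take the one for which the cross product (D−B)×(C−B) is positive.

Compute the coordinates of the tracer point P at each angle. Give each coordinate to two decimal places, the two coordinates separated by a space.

A=(0,0), D=(7.00,0)
θ=263°: B = A + 4.00·(cos263°, sin263°) = (-0.4875, -3.9702)
θ=263°: |BD| = 8.4749
θ=263°: circle(B,5.00) ∩ circle(D,4.00): a=4.7684, h=1.5040
θ=263°:   candidates: C₊=(3.0208,-0.4076) cross=12.746; C₋=(4.4299,-3.0651) cross=-12.746
θ=263°:   branch + wants cross > 0 → take C=(3.0208,-0.4076) (cross=12.746)
θ=263°: ex = (C−B)/|BC| = (0.7017,0.7125); ey = (-0.7125,0.7017)
θ=263°: P = B + -1.78·ex + -0.87·ey = (-1.1165,-5.8489)
θ=328°: B = A + 4.00·(cos328°, sin328°) = (3.3922, -2.1197)
θ=328°: |BD| = 4.1844
θ=328°: circle(B,5.00) ∩ circle(D,4.00): a=3.1676, h=3.8686
θ=328°:   candidates: C₊=(4.1636,2.8205) cross=16.188; C₋=(8.0830,-3.8506) cross=-16.188
θ=328°:   branch + wants cross > 0 → take C=(4.1636,2.8205) (cross=16.188)
θ=328°: ex = (C−B)/|BC| = (0.1543,0.9880); ey = (-0.9880,0.1543)
θ=328°: P = B + -1.78·ex + -0.87·ey = (3.9771,-4.0126)

θ=263°: -1.12 -5.85
θ=328°: 3.98 -4.01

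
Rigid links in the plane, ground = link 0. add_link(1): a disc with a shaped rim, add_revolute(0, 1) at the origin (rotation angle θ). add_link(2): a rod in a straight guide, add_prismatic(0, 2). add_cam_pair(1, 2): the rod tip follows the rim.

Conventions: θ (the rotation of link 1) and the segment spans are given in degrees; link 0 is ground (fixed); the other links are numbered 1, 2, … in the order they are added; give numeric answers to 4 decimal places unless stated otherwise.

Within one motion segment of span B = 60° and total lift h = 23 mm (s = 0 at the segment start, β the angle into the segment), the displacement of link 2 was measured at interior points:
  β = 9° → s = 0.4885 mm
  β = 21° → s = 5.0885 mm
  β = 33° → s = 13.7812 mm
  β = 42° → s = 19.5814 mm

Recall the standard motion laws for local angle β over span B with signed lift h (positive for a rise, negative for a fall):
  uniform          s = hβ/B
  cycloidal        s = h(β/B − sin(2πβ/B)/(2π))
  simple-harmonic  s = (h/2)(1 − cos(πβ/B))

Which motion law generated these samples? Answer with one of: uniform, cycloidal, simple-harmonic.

candidates at β/B = r: uniform s = h·r (linear in β); cycloidal s = h·(r − sin(2πr)/(2π)); simple-harmonic s = (h/2)(1 − cos(πr))
β=9°: printed 0.4885 | uniform 3.4500, cycloidal 0.4885, simple-harmonic 1.2534
β=21°: printed 5.0885 | uniform 8.0500, cycloidal 5.0885, simple-harmonic 6.2791
β=33°: printed 13.7812 | uniform 12.6500, cycloidal 13.7812, simple-harmonic 13.2990
β=42°: printed 19.5814 | uniform 16.1000, cycloidal 19.5814, simple-harmonic 18.2595
only one law matches every sample → cycloidal

cycloidal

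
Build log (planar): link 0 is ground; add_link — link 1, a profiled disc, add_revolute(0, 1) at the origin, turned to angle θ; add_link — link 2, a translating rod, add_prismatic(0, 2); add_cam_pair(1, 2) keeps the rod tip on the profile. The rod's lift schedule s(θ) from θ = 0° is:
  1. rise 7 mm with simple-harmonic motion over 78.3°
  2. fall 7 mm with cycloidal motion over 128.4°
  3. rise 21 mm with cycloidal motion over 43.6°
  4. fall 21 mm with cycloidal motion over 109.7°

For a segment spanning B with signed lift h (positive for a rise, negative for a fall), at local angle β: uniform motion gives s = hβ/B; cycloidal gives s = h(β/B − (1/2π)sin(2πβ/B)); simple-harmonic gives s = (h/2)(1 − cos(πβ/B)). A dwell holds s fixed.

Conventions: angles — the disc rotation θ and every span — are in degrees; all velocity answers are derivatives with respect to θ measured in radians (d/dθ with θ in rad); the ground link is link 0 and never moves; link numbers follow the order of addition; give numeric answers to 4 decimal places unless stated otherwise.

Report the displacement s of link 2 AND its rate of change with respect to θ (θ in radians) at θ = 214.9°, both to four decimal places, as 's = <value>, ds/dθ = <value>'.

seg 1 [0°–78.3°] simple-harmonic, h=7: full span → s += 7 → s = 7.0000
seg 2 [78.3°–206.7°] cycloidal, h=-7: full span → s += -7 → s = 0.0000
seg 3 [206.7°–250.3°] cycloidal, h=21: θ=214.9° here. β=8.2, B=43.6. 21·(0.1881 − sin(2π·0.1881)/(2π)) = 0.8571 → s = 0.8571
velocity in seg [206.7°–250.3°] (cycloidal), θ in radians: β = 8.2° = 0.1431 rad, B = 43.6° = 0.7610 rad; ds/dθ = (h/B)(1 − cos(2πβ/B)) = (21/0.7610)(1 − cos(2π·0.1881)) = 17.127756 mm/rad

s = 0.8571, ds/dθ = 17.1278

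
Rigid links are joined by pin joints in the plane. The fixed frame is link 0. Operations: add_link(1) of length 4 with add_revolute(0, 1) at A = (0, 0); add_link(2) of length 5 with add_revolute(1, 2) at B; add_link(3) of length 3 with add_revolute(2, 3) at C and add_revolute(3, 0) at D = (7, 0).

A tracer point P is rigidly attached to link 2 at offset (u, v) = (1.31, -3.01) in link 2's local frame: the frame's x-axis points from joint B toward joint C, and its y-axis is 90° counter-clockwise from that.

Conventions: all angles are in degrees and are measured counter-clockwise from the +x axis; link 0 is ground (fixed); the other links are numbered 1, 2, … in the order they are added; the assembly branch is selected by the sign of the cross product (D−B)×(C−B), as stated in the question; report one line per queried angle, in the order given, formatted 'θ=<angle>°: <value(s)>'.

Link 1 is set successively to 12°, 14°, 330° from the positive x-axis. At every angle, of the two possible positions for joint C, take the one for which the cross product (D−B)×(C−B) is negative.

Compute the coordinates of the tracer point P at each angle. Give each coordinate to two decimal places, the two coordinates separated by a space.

A=(0,0), D=(7.00,0)
θ=12°: B = A + 4.00·(cos12°, sin12°) = (3.9126, 0.8316)
θ=12°: |BD| = 3.1975
θ=12°: circle(B,5.00) ∩ circle(D,3.00): a=4.1007, h=2.8608
θ=12°:   candidates: C₊=(8.6163,2.5274) cross=9.147; C₋=(7.1281,-2.9973) cross=-9.147
θ=12°:   branch - wants cross < 0 → take C=(7.1281,-2.9973) (cross=-9.147)
θ=12°: ex = (C−B)/|BC| = (0.6431,-0.7658); ey = (0.7658,0.6431)
θ=12°: P = B + 1.31·ex + -3.01·ey = (2.4500,-2.1073)
θ=14°: B = A + 4.00·(cos14°, sin14°) = (3.8812, 0.9677)
θ=14°: |BD| = 3.2655
θ=14°: circle(B,5.00) ∩ circle(D,3.00): a=4.0826, h=2.8866
θ=14°:   candidates: C₊=(8.6358,2.5148) cross=9.426; C₋=(6.9250,-2.9991) cross=-9.426
θ=14°:   branch - wants cross < 0 → take C=(6.9250,-2.9991) (cross=-9.426)
θ=14°: ex = (C−B)/|BC| = (0.6088,-0.7934); ey = (0.7934,0.6088)
θ=14°: P = B + 1.31·ex + -3.01·ey = (2.2907,-1.9040)
θ=330°: B = A + 4.00·(cos330°, sin330°) = (3.4641, -2.0000)
θ=330°: |BD| = 4.0623
θ=330°: circle(B,5.00) ∩ circle(D,3.00): a=4.0005, h=2.9994
θ=330°:   candidates: C₊=(5.4695,2.5802) cross=12.184; C₋=(8.4228,-2.6411) cross=-12.184
θ=330°:   branch - wants cross < 0 → take C=(8.4228,-2.6411) (cross=-12.184)
θ=330°: ex = (C−B)/|BC| = (0.9917,-0.1282); ey = (0.1282,0.9917)
θ=330°: P = B + 1.31·ex + -3.01·ey = (4.3773,-5.1531)

θ=12°: 2.45 -2.11
θ=14°: 2.29 -1.90
θ=330°: 4.38 -5.15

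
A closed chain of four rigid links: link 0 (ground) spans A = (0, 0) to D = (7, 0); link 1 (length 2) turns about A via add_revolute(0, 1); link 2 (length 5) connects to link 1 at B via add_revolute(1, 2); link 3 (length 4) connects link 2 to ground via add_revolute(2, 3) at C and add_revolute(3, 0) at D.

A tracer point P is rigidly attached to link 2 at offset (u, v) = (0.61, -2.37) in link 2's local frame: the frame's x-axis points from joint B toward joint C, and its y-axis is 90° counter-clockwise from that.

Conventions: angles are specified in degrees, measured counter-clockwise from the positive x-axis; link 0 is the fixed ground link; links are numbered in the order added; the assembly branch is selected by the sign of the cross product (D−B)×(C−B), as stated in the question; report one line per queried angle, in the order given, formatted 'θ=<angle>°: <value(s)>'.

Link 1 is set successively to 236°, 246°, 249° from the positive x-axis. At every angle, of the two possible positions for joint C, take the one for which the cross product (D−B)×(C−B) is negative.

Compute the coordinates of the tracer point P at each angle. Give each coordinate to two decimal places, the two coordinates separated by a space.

A=(0,0), D=(7.00,0)
θ=236°: B = A + 2.00·(cos236°, sin236°) = (-1.1184, -1.6581)
θ=236°: |BD| = 8.2860
θ=236°: circle(B,5.00) ∩ circle(D,4.00): a=4.6861, h=1.7438
θ=236°:   candidates: C₊=(3.1240,0.9881) cross=14.449; C₋=(3.8218,-2.4289) cross=-14.449
θ=236°:   branch - wants cross < 0 → take C=(3.8218,-2.4289) (cross=-14.449)
θ=236°: ex = (C−B)/|BC| = (0.9880,-0.1542); ey = (0.1542,0.9880)
θ=236°: P = B + 0.61·ex + -2.37·ey = (-0.8810,-4.0938)
θ=246°: B = A + 2.00·(cos246°, sin246°) = (-0.8135, -1.8271)
θ=246°: |BD| = 8.0243
θ=246°: circle(B,5.00) ∩ circle(D,4.00): a=4.5729, h=2.0220
θ=246°:   candidates: C₊=(3.1789,1.1830) cross=16.225; C₋=(4.0997,-2.7547) cross=-16.225
θ=246°:   branch - wants cross < 0 → take C=(4.0997,-2.7547) (cross=-16.225)
θ=246°: ex = (C−B)/|BC| = (0.9826,-0.1855); ey = (0.1855,0.9826)
θ=246°: P = B + 0.61·ex + -2.37·ey = (-0.6538,-4.2691)
θ=249°: B = A + 2.00·(cos249°, sin249°) = (-0.7167, -1.8672)
θ=249°: |BD| = 7.9394
θ=249°: circle(B,5.00) ∩ circle(D,4.00): a=4.5365, h=2.1024
θ=249°:   candidates: C₊=(3.1981,1.2432) cross=16.692; C₋=(4.1870,-2.8437) cross=-16.692
θ=249°:   branch - wants cross < 0 → take C=(4.1870,-2.8437) (cross=-16.692)
θ=249°: ex = (C−B)/|BC| = (0.9807,-0.1953); ey = (0.1953,0.9807)
θ=249°: P = B + 0.61·ex + -2.37·ey = (-0.5814,-4.3107)

θ=236°: -0.88 -4.09
θ=246°: -0.65 -4.27
θ=249°: -0.58 -4.31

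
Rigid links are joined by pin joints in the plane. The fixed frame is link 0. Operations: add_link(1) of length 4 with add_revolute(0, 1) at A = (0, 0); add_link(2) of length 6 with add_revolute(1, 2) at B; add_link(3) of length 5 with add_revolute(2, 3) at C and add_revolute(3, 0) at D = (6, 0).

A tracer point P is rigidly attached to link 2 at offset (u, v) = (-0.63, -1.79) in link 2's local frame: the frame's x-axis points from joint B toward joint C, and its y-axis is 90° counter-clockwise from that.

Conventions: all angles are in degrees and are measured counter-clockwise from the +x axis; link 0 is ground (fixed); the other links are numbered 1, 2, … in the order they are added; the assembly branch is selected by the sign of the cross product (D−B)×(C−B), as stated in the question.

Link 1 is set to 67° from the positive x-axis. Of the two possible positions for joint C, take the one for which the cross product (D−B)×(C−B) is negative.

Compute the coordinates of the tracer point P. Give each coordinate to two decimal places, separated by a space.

A=(0,0), D=(6.00,0)
B = A + 4.00·(cos67°, sin67°) = (1.5629, 3.6820)
|BD| = 5.7658
circle(B,6.00) ∩ circle(D,5.00): a=3.8368, h=4.6129
  candidates: C₊=(7.4613,4.7817) cross=26.597; C₋=(1.5698,-2.3180) cross=-26.597
  branch - wants cross < 0 → take C=(1.5698,-2.3180) (cross=-26.597)
ex = (C−B)/|BC| = (0.0011,-1.0000); ey = (1.0000,0.0011)
P = B + -0.63·ex + -1.79·ey = (-0.2278,4.3100)

-0.23 4.31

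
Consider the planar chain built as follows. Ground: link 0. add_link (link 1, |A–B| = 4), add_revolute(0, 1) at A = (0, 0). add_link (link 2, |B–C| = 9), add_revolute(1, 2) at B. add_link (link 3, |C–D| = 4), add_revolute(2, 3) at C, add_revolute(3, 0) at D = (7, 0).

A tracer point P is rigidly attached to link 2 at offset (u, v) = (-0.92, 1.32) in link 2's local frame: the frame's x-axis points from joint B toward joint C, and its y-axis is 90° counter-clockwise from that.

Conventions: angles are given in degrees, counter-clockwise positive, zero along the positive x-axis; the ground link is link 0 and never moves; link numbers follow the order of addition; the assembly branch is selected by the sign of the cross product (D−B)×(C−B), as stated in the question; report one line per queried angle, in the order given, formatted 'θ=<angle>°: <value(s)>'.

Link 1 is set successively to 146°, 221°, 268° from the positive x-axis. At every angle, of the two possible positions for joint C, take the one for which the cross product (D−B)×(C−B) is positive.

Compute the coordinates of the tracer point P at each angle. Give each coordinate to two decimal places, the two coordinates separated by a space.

A=(0,0), D=(7.00,0)
θ=146°: B = A + 4.00·(cos146°, sin146°) = (-3.3162, 2.2368)
θ=146°: |BD| = 10.5559
θ=146°: circle(B,9.00) ∩ circle(D,4.00): a=8.3568, h=3.3413
θ=146°:   candidates: C₊=(5.5589,3.7314) cross=35.270; C₋=(4.1429,-2.7994) cross=-35.270
θ=146°:   branch + wants cross > 0 → take C=(5.5589,3.7314) (cross=35.270)
θ=146°: ex = (C−B)/|BC| = (0.9861,0.1661); ey = (-0.1661,0.9861)
θ=146°: P = B + -0.92·ex + 1.32·ey = (-4.4426,3.3857)
θ=221°: B = A + 4.00·(cos221°, sin221°) = (-3.0188, -2.6242)
θ=221°: |BD| = 10.3568
θ=221°: circle(B,9.00) ∩ circle(D,4.00): a=8.3164, h=3.4405
θ=221°:   candidates: C₊=(4.1544,2.8112) cross=35.632; C₋=(5.8980,-3.8452) cross=-35.632
θ=221°:   branch + wants cross > 0 → take C=(4.1544,2.8112) (cross=35.632)
θ=221°: ex = (C−B)/|BC| = (0.7970,0.6039); ey = (-0.6039,0.7970)
θ=221°: P = B + -0.92·ex + 1.32·ey = (-4.5493,-2.1278)
θ=268°: B = A + 4.00·(cos268°, sin268°) = (-0.1396, -3.9976)
θ=268°: |BD| = 8.1826
θ=268°: circle(B,9.00) ∩ circle(D,4.00): a=8.0631, h=3.9982
θ=268°:   candidates: C₊=(4.9425,3.4303) cross=32.716; C₋=(8.8491,-3.5469) cross=-32.716
θ=268°:   branch + wants cross > 0 → take C=(4.9425,3.4303) (cross=32.716)
θ=268°: ex = (C−B)/|BC| = (0.5647,0.8253); ey = (-0.8253,0.5647)
θ=268°: P = B + -0.92·ex + 1.32·ey = (-1.7485,-4.0115)

θ=146°: -4.44 3.39
θ=221°: -4.55 -2.13
θ=268°: -1.75 -4.01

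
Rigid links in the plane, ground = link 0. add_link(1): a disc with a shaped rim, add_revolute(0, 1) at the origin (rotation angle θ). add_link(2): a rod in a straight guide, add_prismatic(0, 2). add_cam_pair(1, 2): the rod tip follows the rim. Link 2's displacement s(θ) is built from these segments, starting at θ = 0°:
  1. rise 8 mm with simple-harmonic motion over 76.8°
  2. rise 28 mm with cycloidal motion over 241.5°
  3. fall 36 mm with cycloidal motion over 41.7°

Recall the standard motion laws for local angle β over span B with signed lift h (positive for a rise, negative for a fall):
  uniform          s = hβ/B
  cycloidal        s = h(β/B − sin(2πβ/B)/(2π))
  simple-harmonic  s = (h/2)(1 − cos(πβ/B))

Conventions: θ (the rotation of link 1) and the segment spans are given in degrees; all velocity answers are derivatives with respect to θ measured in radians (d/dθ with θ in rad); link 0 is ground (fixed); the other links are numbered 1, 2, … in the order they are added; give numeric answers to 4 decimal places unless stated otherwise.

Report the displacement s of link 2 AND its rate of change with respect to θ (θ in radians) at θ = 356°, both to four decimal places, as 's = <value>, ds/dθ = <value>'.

segment 1 (0° to 76.8°, simple-harmonic, h = 8) is passed completely: s = 0.0000 + (8) = 8.0000
segment 2 (76.8° to 318.3°, cycloidal, h = 28) is passed completely: s = 8.0000 + (28) = 36.0000
θ = 356° falls in segment 3 (318.3° to 360°, cycloidal, h = -36): β = 356 − 318.3 = 37.7°, B = 41.7°; Δs = -36·(0.9041 − sin(2π·0.9041)/(2π)) = -35.7947; s = 36.0000 − 35.7947 = 0.2053
velocity in seg [318.3°–360°] (cycloidal), θ in radians: β = 37.7° = 0.6580 rad, B = 41.7° = 0.7278 rad; ds/dθ = (h/B)(1 − cos(2πβ/B)) = ((-36)/0.7278)(1 − cos(2π·0.9041)) = -8.715256 mm/rad

s = 0.2053, ds/dθ = -8.7153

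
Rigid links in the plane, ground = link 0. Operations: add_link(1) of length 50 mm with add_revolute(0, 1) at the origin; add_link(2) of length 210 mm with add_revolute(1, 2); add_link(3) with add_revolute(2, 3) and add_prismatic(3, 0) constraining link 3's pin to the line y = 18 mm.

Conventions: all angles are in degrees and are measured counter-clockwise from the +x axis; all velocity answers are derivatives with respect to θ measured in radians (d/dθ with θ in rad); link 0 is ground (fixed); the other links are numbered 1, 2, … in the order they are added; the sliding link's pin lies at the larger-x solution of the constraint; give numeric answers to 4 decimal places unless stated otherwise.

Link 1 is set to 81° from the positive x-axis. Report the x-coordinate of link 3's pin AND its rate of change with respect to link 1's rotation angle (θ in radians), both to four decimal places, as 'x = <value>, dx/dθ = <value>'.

geometry: r = 50 mm, L = 210 mm, e = 18 mm
crank pin P = (r cos θ, r sin θ) = (7.821723, 49.384417)
h = r sin θ − e = 49.384417 − 18 = 31.384417
x = r cos θ + √(L² − h²) = 7.821723 + 207.641562 = 215.463285
dx/dθ = −r sin θ − h·r cos θ/√(L² − h²) (θ in radians; h = 31.384417) = -50.566648

x = 215.4633, dx/dθ = -50.5666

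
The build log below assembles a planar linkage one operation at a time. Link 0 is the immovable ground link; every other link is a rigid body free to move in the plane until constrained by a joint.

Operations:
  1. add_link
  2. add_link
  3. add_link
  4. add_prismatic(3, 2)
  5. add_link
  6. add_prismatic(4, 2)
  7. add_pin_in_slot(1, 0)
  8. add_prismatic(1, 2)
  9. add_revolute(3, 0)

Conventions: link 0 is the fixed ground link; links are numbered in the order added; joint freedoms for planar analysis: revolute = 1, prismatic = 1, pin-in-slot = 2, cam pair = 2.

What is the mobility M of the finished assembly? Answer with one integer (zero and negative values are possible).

L=1 J1=0 J2=0
add link → L=2 J1=0 J2=0
add link → L=3 J1=0 J2=0
add link → L=4 J1=0 J2=0
P@3,2 dof=1 J1 → L=4 J1=1 J2=0
add link → L=5 J1=1 J2=0
P@4,2 dof=1 J1 → L=5 J1=2 J2=0
PS@1,0 dof=2 J2 → L=5 J1=2 J2=1
P@1,2 dof=1 J1 → L=5 J1=3 J2=1
R@3,0 dof=1 J1 → L=5 J1=4 J2=1
M=3(L−1)−2J1−J2=3·4−2·4−1=3

M = 3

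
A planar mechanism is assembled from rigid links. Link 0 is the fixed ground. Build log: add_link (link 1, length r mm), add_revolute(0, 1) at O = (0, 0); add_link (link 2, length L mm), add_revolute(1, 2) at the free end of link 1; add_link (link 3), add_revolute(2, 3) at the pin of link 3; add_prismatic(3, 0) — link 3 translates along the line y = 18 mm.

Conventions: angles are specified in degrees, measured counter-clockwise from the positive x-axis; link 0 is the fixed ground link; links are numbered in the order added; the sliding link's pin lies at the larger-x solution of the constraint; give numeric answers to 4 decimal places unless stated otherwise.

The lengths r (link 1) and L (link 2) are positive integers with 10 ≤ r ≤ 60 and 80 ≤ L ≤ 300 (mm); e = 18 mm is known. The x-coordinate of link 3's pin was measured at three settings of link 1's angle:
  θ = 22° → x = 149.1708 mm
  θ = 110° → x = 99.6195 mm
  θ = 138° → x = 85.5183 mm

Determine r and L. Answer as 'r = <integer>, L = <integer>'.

constraint per measurement: (x − r cos θ)² + (r sin θ − e)² = L²
subtracting the θ₁ and θ₂ equations cancels the r² and L² terms:
r = (x₁² − x₂²) / (2[(x₁cos θ₁ + e sin θ₁) − (x₂cos θ₂ + e sin θ₂)]) = 38.0000 → r = 38
L² = (x₁ − r cos θ₁)² + (r sin θ₁ − e)² = 12996.0002 → L = 114.0000 → L = 114
check at θ₃=138°: x = 85.5183 (printed 85.5183) ✓

r = 38, L = 114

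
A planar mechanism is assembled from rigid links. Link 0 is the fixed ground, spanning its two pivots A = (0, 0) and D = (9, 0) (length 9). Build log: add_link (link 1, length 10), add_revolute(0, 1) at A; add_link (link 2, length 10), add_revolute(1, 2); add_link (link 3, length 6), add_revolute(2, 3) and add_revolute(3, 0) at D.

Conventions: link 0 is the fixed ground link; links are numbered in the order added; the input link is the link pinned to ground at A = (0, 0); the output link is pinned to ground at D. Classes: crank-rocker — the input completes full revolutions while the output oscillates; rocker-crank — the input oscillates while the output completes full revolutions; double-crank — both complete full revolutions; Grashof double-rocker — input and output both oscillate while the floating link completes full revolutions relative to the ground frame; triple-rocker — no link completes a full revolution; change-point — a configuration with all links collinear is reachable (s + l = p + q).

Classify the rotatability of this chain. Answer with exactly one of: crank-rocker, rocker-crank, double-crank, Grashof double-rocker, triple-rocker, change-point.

lengths: ground=9, input=10, coupler=10, output=6
sorted: s=6 (shortest), l=10 (longest), p+q=19
s + l = 16 vs p + q = 19
s + l < p + q (Grashof) with shortest = output link → rocker-crank

rocker-crank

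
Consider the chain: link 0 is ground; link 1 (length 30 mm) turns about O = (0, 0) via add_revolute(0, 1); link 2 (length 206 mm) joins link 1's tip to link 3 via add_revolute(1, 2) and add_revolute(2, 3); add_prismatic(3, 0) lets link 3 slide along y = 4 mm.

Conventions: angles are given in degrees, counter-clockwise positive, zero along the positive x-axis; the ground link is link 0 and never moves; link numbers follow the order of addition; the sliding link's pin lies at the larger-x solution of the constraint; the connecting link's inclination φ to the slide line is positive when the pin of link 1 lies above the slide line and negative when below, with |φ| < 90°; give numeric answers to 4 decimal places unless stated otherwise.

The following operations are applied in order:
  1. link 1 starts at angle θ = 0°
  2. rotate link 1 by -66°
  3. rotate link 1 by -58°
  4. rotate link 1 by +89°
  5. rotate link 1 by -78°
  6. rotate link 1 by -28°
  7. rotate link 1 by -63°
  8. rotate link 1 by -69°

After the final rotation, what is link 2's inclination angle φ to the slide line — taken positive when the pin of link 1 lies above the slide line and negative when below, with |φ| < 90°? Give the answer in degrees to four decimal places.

geometry: r = 30 mm, L = 206 mm, e = 4 mm; θ starts at 0°
rotate link 1 by -66°: θ ← 0° -66° = -66°
rotate link 1 by -58°: θ ← -66° -58° = -124°
rotate link 1 by +89°: θ ← -124° +89° = -35°
rotate link 1 by -78°: θ ← -35° -78° = -113°
rotate link 1 by -28°: θ ← -113° -28° = -141°
rotate link 1 by -63°: θ ← -141° -63° = -204°
rotate link 1 by -69°: θ ← -204° -69° = -273°
h = r sin θ − e = 29.958886 − 4 = 25.958886
sin φ = h / L = 25.958886 / 206 = 0.12601401
φ = arcsin(0.12601401) = 7.239317°

7.2393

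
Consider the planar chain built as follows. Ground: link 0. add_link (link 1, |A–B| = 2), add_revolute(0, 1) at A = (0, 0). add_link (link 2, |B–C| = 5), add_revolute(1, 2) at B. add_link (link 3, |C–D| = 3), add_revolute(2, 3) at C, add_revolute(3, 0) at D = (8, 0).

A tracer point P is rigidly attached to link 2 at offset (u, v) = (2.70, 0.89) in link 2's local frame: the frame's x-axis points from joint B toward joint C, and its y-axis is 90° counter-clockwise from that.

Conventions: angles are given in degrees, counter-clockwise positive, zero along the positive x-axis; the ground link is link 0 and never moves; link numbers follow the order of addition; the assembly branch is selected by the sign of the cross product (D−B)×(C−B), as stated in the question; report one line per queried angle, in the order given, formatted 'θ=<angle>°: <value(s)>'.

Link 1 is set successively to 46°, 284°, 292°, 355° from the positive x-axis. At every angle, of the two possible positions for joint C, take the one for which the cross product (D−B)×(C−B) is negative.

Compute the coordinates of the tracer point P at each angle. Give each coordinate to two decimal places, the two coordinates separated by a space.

A=(0,0), D=(8.00,0)
θ=46°: B = A + 2.00·(cos46°, sin46°) = (1.3893, 1.4387)
θ=46°: |BD| = 6.7654
θ=46°: circle(B,5.00) ∩ circle(D,3.00): a=4.5652, h=2.0394
θ=46°:   candidates: C₊=(6.2838,2.4606) cross=13.797; C₋=(5.4164,-1.5248) cross=-13.797
θ=46°:   branch - wants cross < 0 → take C=(5.4164,-1.5248) (cross=-13.797)
θ=46°: ex = (C−B)/|BC| = (0.8054,-0.5927); ey = (0.5927,0.8054)
θ=46°: P = B + 2.70·ex + 0.89·ey = (4.0915,0.5552)
θ=284°: B = A + 2.00·(cos284°, sin284°) = (0.4838, -1.9406)
θ=284°: |BD| = 7.7626
θ=284°: circle(B,5.00) ∩ circle(D,3.00): a=4.9119, h=0.9345
θ=284°:   candidates: C₊=(5.0062,0.1922) cross=7.254; C₋=(5.4734,-1.6175) cross=-7.254
θ=284°:   branch - wants cross < 0 → take C=(5.4734,-1.6175) (cross=-7.254)
θ=284°: ex = (C−B)/|BC| = (0.9979,0.0646); ey = (-0.0646,0.9979)
θ=284°: P = B + 2.70·ex + 0.89·ey = (3.1207,-0.8780)
θ=292°: B = A + 2.00·(cos292°, sin292°) = (0.7492, -1.8544)
θ=292°: |BD| = 7.4842
θ=292°: circle(B,5.00) ∩ circle(D,3.00): a=4.8110, h=1.3617
θ=292°:   candidates: C₊=(5.0728,0.6569) cross=10.191; C₋=(5.7476,-1.9816) cross=-10.191
θ=292°:   branch - wants cross < 0 → take C=(5.7476,-1.9816) (cross=-10.191)
θ=292°: ex = (C−B)/|BC| = (0.9997,-0.0254); ey = (0.0254,0.9997)
θ=292°: P = B + 2.70·ex + 0.89·ey = (3.4710,-1.0334)
θ=355°: B = A + 2.00·(cos355°, sin355°) = (1.9924, -0.1743)
θ=355°: |BD| = 6.0101
θ=355°: circle(B,5.00) ∩ circle(D,3.00): a=4.3362, h=2.4895
θ=355°:   candidates: C₊=(6.2545,2.4399) cross=14.962; C₋=(6.3989,-2.5370) cross=-14.962
θ=355°:   branch - wants cross < 0 → take C=(6.3989,-2.5370) (cross=-14.962)
θ=355°: ex = (C−B)/|BC| = (0.8813,-0.4725); ey = (0.4725,0.8813)
θ=355°: P = B + 2.70·ex + 0.89·ey = (4.7925,-0.6658)

θ=46°: 4.09 0.56
θ=284°: 3.12 -0.88
θ=292°: 3.47 -1.03
θ=355°: 4.79 -0.67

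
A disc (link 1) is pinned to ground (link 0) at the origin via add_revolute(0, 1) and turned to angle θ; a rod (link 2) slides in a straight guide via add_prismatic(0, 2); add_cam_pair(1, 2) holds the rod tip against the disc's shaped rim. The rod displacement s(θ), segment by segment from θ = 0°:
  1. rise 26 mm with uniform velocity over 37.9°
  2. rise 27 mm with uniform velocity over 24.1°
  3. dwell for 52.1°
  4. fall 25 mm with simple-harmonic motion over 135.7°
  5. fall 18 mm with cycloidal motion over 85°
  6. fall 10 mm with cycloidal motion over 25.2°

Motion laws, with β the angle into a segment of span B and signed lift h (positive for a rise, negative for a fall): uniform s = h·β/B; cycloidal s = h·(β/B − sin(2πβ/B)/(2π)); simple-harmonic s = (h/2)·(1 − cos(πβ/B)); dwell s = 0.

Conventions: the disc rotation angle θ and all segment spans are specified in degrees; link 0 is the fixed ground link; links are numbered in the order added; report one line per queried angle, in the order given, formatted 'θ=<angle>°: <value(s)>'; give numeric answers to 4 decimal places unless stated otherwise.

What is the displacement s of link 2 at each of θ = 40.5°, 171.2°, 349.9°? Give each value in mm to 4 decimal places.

segment 1 (0° to 37.9°, uniform, h = 26) is passed completely: s = 0.0000 + (26) = 26.0000
θ = 40.5° falls in segment 2 (37.9° to 62°, uniform, h = 27): β = 40.5 − 37.9 = 2.6°, B = 24.1°; Δs = 27·2.6/24.1 = 2.9129; s = 26.0000 + 2.9129 = 28.9129
segment 2 (37.9° to 62°, uniform, h = 27) is passed completely: s = 26.0000 + (27) = 53.0000
segment 3 (62° to 114.1°, dwell): s unchanged at 53.0000
θ = 171.2° falls in segment 4 (114.1° to 249.8°, simple-harmonic, h = -25): β = 171.2 − 114.1 = 57.1°, B = 135.7°; Δs = -25/2·(1 − cos(π·0.4208)) = -9.4211; s = 53.0000 − 9.4211 = 43.5789
segment 4 (114.1° to 249.8°, simple-harmonic, h = -25) is passed completely: s = 53.0000 + (-25) = 28.0000
segment 5 (249.8° to 334.8°, cycloidal, h = -18) is passed completely: s = 28.0000 + (-18) = 10.0000
θ = 349.9° falls in segment 6 (334.8° to 360°, cycloidal, h = -10): β = 349.9 − 334.8 = 15.1°, B = 25.2°; Δs = -10·(0.5992 − sin(2π·0.5992)/(2π)) = -6.9211; s = 10.0000 − 6.9211 = 3.0789

θ=40.5°: 28.9129
θ=171.2°: 43.5789
θ=349.9°: 3.0789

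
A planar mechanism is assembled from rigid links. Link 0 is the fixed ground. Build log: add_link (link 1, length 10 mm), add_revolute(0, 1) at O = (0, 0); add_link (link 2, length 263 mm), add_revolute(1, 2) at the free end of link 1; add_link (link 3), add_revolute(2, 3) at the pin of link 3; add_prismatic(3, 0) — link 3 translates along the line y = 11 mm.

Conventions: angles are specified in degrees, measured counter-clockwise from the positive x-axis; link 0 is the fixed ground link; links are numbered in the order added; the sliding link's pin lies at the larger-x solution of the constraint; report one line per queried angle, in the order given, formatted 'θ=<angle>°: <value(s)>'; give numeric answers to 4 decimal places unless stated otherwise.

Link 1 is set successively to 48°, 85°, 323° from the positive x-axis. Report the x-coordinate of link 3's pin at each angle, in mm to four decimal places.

geometry: r = 10 mm, L = 263 mm, e = 11 mm
θ=48°: crank pin P = (r cos θ, r sin θ) = (6.691306, 7.431448)
θ=48°: h = r sin θ − e = 7.431448 − 11 = -3.568552
θ=48°: x = r cos θ + √(L² − h²) = 6.691306 + 262.975789 = 269.667095
θ=85°: crank pin P = (r cos θ, r sin θ) = (0.871557, 9.961947)
θ=85°: h = r sin θ − e = 9.961947 − 11 = -1.038053
θ=85°: x = r cos θ + √(L² − h²) = 0.871557 + 262.997951 = 263.869509
θ=323°: crank pin P = (r cos θ, r sin θ) = (7.986355, -6.018150)
θ=323°: h = r sin θ − e = -6.018150 − 11 = -17.018150
θ=323°: x = r cos θ + √(L² − h²) = 7.986355 + 262.448819 = 270.435174

θ=48°: 269.6671
θ=85°: 263.8695
θ=323°: 270.4352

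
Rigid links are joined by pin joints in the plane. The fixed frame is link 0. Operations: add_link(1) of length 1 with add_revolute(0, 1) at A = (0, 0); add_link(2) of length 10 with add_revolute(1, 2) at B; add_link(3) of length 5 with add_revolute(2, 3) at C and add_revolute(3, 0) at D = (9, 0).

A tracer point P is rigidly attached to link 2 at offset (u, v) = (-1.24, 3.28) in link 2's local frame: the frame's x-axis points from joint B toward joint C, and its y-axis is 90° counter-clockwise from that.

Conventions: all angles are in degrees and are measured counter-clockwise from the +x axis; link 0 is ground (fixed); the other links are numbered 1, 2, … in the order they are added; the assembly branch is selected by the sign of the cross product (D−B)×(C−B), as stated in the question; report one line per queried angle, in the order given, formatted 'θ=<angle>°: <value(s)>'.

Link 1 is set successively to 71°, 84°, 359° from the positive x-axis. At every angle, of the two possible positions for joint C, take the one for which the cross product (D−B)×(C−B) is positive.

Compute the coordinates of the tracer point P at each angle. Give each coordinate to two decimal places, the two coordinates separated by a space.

A=(0,0), D=(9.00,0)
θ=71°: B = A + 1.00·(cos71°, sin71°) = (0.3256, 0.9455)
θ=71°: |BD| = 8.7258
θ=71°: circle(B,10.00) ∩ circle(D,5.00): a=8.6605, h=4.9996
θ=71°:   candidates: C₊=(9.4768,4.9772) cross=43.625; C₋=(8.3933,-4.9631) cross=-43.625
θ=71°:   branch + wants cross > 0 → take C=(9.4768,4.9772) (cross=43.625)
θ=71°: ex = (C−B)/|BC| = (0.9151,0.4032); ey = (-0.4032,0.9151)
θ=71°: P = B + -1.24·ex + 3.28·ey = (-2.1316,3.4472)
θ=84°: B = A + 1.00·(cos84°, sin84°) = (0.1045, 0.9945)
θ=84°: |BD| = 8.9509
θ=84°: circle(B,10.00) ∩ circle(D,5.00): a=8.6650, h=4.9918
θ=84°:   candidates: C₊=(9.2705,4.9927) cross=44.681; C₋=(8.1612,-4.9291) cross=-44.681
θ=84°:   branch + wants cross > 0 → take C=(9.2705,4.9927) (cross=44.681)
θ=84°: ex = (C−B)/|BC| = (0.9166,0.3998); ey = (-0.3998,0.9166)
θ=84°: P = B + -1.24·ex + 3.28·ey = (-2.3434,3.5052)
θ=359°: B = A + 1.00·(cos359°, sin359°) = (0.9998, -0.0175)
θ=359°: |BD| = 8.0002
θ=359°: circle(B,10.00) ∩ circle(D,5.00): a=8.6875, h=4.9525
θ=359°:   candidates: C₊=(9.6765,4.9540) cross=39.621; C₋=(9.6981,-4.9510) cross=-39.621
θ=359°:   branch + wants cross > 0 → take C=(9.6765,4.9540) (cross=39.621)
θ=359°: ex = (C−B)/|BC| = (0.8677,0.4971); ey = (-0.4971,0.8677)
θ=359°: P = B + -1.24·ex + 3.28·ey = (-1.7067,2.2120)

θ=71°: -2.13 3.45
θ=84°: -2.34 3.51
θ=359°: -1.71 2.21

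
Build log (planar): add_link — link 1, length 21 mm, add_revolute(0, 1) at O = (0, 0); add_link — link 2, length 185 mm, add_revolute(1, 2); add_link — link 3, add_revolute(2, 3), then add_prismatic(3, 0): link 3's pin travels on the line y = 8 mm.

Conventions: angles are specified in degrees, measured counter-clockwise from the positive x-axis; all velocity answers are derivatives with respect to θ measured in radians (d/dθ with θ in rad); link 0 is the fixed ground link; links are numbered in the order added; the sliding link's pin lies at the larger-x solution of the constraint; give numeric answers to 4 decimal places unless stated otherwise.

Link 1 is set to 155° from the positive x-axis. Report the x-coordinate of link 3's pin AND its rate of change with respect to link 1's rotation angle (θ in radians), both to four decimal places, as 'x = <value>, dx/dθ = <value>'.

geometry: r = 21 mm, L = 185 mm, e = 8 mm
crank pin P = (r cos θ, r sin θ) = (-19.032464, 8.874983)
h = r sin θ − e = 8.874983 − 8 = 0.874983
x = r cos θ + √(L² − h²) = -19.032464 + 184.997931 = 165.965467
dx/dθ = −r sin θ − h·r cos θ/√(L² − h²) (θ in radians; h = 0.874983) = -8.784966

x = 165.9655, dx/dθ = -8.7850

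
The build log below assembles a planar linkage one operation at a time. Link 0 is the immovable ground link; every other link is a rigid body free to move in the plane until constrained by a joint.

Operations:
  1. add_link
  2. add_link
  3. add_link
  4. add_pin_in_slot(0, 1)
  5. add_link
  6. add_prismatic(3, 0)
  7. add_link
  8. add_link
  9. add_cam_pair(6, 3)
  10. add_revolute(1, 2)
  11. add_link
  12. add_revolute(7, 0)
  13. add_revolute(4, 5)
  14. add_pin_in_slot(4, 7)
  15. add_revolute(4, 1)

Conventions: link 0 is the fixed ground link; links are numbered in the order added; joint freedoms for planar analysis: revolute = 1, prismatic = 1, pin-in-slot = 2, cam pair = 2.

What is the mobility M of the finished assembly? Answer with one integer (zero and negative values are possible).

(L,J1,J2)=(1,0,0); link0 fixed
link1: (2,0,0)
link2: (3,0,0)
link3: (4,0,0)
PS 0-1 [J2]: (4,0,1)
link4: (5,0,1)
P 3-0 [J1]: (5,1,1)
link5: (6,1,1)
link6: (7,1,1)
C 6-3 [J2]: (7,1,2)
R 1-2 [J1]: (7,2,2)
link7: (8,2,2)
R 7-0 [J1]: (8,3,2)
R 4-5 [J1]: (8,4,2)
PS 4-7 [J2]: (8,4,3)
R 4-1 [J1]: (8,5,3)
Grübler: 3·7 − 2·5 − 3 = 8

M = 8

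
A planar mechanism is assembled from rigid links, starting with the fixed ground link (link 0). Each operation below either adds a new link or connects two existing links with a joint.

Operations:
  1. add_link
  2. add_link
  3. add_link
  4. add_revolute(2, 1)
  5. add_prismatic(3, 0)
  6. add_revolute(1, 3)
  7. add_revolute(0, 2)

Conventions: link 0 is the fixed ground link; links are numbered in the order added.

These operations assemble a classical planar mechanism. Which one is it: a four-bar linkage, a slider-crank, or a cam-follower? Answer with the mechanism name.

links: 4 (incl. ground); joints: 3 revolute, 1 prismatic, 0 higher (cam) pair, forming one closed loop
4 links, 3 revolutes + 1 prismatic in one loop → slider-crank

slider-crank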